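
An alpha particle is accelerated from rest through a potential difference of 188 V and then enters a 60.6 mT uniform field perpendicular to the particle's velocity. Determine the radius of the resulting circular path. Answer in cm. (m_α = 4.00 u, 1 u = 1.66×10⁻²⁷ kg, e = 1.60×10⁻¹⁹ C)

The kinetic energy gained is K = qV = (2×1.60×10^-19)(188) = 6.02×10^-17 J.
v = √(2K/m) = 1.35×10^5 m/s.
r = mv/(qB) = (6.64×10^-27)(1.35×10^5) / [(2×1.60×10^-19)(0.0606)] = 0.0461 m.

r ≈ 4.61 cm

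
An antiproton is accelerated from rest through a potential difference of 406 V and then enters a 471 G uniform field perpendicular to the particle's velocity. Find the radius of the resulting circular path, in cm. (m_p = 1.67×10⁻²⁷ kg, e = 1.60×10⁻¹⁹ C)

r ≈ 6.18 cm

The kinetic energy gained is K = qV = (1×1.60×10^-19)(406) = 6.50×10^-17 J.
v = √(2K/m) = 2.79×10^5 m/s.
r = mv/(qB) = (1.67×10^-27)(2.79×10^5) / [(1×1.60×10^-19)(0.0471)] = 0.0618 m.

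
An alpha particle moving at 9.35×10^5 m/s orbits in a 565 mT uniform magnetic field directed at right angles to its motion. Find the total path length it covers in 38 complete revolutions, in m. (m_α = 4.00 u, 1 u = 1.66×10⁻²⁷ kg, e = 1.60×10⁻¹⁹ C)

r = mv/(qB) = 0.0343 m, so one revolution covers 2πr = 0.216 m.
In 38 revolutions: L = 38·2πr = 8.20 m.

L ≈ 8.20 m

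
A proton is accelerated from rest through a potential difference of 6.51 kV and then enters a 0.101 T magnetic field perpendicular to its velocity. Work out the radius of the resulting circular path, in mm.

r ≈ 115 mm

The kinetic energy gained is K = qV = (1×1.60×10^-19)(6510) = 1.04×10^-15 J.
v = √(2K/m) = 1.12×10^6 m/s.
r = mv/(qB) = (1.67×10^-27)(1.12×10^6) / [(1×1.60×10^-19)(0.101)] = 0.115 m.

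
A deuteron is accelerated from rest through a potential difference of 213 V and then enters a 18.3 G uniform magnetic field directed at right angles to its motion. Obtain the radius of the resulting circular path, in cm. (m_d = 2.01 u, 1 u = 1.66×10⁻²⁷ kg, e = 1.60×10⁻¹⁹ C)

r ≈ 163 cm

The kinetic energy gained is K = qV = (1×1.60×10^-19)(213) = 3.41×10^-17 J.
v = √(2K/m) = 1.43×10^5 m/s.
r = mv/(qB) = (3.34×10^-27)(1.43×10^5) / [(1×1.60×10^-19)(1.83×10^-3)] = 1.63 m.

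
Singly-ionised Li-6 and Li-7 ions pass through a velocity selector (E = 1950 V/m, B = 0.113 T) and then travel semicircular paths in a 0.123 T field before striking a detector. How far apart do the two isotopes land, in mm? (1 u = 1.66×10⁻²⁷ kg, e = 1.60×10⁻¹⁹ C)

Both emerge at v = E/B₁ = 1.73×10^4 m/s.
r = mv/(qB₂), so r₁ = 8.734×10^-3 m and r₂ = 0.01019 m, giving Δr = 1.46×10^-3 m.
After a semicircle each ion lands a diameter 2r from the entry slit, so the separation is 2Δr = 2.91×10^-3 m.

Δd ≈ 2.91 mm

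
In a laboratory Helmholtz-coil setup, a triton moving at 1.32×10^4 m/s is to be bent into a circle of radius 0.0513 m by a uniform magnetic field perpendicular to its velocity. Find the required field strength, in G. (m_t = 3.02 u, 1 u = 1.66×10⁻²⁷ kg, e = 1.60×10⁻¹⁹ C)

qvB = mv²/r gives B = mv/(qr).
B = (5.01×10^-27)(1.32×10^4) / [(1×1.60×10^-19)(0.0513)] = 8.06×10^-3 T.

B ≈ 80.6 G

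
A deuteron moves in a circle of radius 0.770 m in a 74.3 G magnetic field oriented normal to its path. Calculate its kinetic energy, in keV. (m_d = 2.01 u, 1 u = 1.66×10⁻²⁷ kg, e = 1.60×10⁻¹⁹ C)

K ≈ 0.785 keV

v = qBr/m = (1×1.60×10^-19)(7.43×10^-3)(0.770) / (3.34×10^-27) = 2.74×10^5 m/s.
K = ½mv² = 0.5·(3.34×10^-27)·(2.74×10^5)² = 1.26×10^-16 J = 0.785 keV.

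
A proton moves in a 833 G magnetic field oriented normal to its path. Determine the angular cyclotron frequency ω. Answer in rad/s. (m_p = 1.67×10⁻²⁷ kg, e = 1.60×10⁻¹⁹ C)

ω = qB/m = (1×1.60×10^-19)(0.0833) / (1.67×10^-27) = 7.98×10^6 rad/s.

ω ≈ 7.98×10^6 rad/s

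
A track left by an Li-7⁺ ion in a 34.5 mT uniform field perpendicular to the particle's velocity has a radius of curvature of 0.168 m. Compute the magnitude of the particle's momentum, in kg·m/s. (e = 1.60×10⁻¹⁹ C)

p ≈ 9.27×10^-22 kg·m/s

Since qvB = mv²/r, the momentum p = mv = qBr.
p = (1×1.60×10^-19)(0.0345)(0.168) = 9.27×10^-22 kg·m/s.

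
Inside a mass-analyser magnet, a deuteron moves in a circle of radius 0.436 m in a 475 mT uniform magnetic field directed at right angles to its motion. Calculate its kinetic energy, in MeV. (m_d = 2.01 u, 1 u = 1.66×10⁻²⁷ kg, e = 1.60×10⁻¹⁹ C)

K ≈ 1.03 MeV

v = qBr/m = (1×1.60×10^-19)(0.475)(0.436) / (3.34×10^-27) = 9.93×10^6 m/s.
K = ½mv² = 0.5·(3.34×10^-27)·(9.93×10^6)² = 1.65×10^-13 J = 1.03 MeV.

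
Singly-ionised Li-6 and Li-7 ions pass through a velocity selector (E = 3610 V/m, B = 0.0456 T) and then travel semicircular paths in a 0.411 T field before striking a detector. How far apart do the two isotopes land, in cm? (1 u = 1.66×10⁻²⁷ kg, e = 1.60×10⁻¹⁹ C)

Both emerge at v = E/B₁ = 7.92×10^4 m/s.
r = mv/(qB₂), so r₁ = 0.01199 m and r₂ = 0.01399 m, giving Δr = 2.00×10^-3 m.
After a semicircle each ion lands a diameter 2r from the entry slit, so the separation is 2Δr = 4.00×10^-3 m.

Δd ≈ 0.400 cm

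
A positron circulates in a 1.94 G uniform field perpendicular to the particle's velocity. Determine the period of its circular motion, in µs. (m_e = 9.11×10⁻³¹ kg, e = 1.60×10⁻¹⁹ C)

The cyclotron period is independent of speed: T = 2πm/(qB).
T = 2π(9.11×10^-31) / [(1×1.60×10^-19)(1.94×10^-4)] = 1.84×10^-7 s.

T ≈ 0.184 µs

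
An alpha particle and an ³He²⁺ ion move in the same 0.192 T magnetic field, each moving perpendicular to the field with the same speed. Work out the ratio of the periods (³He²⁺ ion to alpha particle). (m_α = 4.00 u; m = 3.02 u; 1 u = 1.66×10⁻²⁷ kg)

T = 2πm/(qB) is independent of speed, so T₂/T₁ = (m₂/q₂)/(m₁/q₁).
T_{³He²⁺ ion}/T_{alpha particle} = (5.01×10^-27/2e) / (6.64×10^-27/2e) = 0.755.

ratio ≈ 0.755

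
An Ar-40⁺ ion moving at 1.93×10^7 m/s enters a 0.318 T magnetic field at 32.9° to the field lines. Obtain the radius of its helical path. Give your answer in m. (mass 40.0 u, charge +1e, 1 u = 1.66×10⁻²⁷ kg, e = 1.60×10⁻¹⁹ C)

Only the perpendicular component v⊥ = v sin32.9° = 1.05×10^7 m/s is bent by the field.
r = m v⊥ /(qB) = (6.64×10^-26)(1.05×10^7) / [(1×1.60×10^-19)(0.318)] = 13.7 m.

r ≈ 13.7 m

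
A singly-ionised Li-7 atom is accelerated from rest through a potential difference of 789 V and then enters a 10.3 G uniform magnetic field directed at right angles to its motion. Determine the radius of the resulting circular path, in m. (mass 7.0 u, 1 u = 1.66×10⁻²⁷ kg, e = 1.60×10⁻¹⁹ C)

r ≈ 10.4 m

The kinetic energy gained is K = qV = (1×1.60×10^-19)(789) = 1.26×10^-16 J.
v = √(2K/m) = 1.47×10^5 m/s.
r = mv/(qB) = (1.16×10^-26)(1.47×10^5) / [(1×1.60×10^-19)(1.03×10^-3)] = 10.4 m.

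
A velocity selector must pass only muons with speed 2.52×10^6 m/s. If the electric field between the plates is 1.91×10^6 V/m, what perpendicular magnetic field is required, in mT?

qE = qvB ⇒ B = E/v = (1.91×10^6) / (2.52×10^6) = 0.758 T.

B ≈ 758 mT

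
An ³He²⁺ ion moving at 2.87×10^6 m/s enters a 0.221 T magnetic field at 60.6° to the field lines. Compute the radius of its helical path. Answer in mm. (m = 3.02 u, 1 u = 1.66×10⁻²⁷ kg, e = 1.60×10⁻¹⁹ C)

r ≈ 177 mm

Only the perpendicular component v⊥ = v sin60.6° = 2.50×10^6 m/s is bent by the field.
r = m v⊥ /(qB) = (5.01×10^-27)(2.50×10^6) / [(2×1.60×10^-19)(0.221)] = 0.177 m.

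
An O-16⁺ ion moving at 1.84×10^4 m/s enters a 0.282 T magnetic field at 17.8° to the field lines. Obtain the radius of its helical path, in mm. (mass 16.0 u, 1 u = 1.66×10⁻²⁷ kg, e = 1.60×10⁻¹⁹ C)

r ≈ 3.31 mm

Only the perpendicular component v⊥ = v sin17.8° = 5620 m/s is bent by the field.
r = m v⊥ /(qB) = (2.66×10^-26)(5620) / [(1×1.60×10^-19)(0.282)] = 3.31×10^-3 m.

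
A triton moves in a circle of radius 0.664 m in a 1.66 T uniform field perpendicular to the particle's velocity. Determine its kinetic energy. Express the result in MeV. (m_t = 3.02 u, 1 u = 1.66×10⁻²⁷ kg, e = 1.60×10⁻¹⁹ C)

v = qBr/m = (1×1.60×10^-19)(1.66)(0.664) / (5.01×10^-27) = 3.52×10^7 m/s.
K = ½mv² = 0.5·(5.01×10^-27)·(3.52×10^7)² = 3.10×10^-12 J = 19.4 MeV.

K ≈ 19.4 MeV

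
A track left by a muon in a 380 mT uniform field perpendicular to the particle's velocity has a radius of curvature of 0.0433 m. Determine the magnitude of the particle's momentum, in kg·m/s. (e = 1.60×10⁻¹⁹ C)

Since qvB = mv²/r, the momentum p = mv = qBr.
p = (1×1.60×10^-19)(0.380)(0.0433) = 2.63×10^-21 kg·m/s.

p ≈ 2.63×10^-21 kg·m/s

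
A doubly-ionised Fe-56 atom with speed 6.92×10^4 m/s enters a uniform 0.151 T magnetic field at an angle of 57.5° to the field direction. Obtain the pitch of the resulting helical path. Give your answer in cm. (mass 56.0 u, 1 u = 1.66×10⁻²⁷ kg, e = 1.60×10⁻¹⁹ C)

The velocity component along B is v∥ = v cos57.5° = 3.72×10^4 m/s.
The cyclotron period T = 2πm/(qB) = 1.21×10^-5 s is set by m, q, B alone.
Pitch = v∥·T = (3.72×10^4)(1.21×10^-5) = 0.449 m.

pitch ≈ 44.9 cm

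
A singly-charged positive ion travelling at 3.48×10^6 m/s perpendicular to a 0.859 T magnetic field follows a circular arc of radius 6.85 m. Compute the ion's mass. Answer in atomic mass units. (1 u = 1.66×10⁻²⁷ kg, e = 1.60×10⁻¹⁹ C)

m ≈ 163 u

qvB = mv²/r ⇒ m = qBr/v.
m = (1×1.60×10^-19)(0.859)(6.85) / (3.48×10^6) = 2.71×10^-25 kg = 163 u.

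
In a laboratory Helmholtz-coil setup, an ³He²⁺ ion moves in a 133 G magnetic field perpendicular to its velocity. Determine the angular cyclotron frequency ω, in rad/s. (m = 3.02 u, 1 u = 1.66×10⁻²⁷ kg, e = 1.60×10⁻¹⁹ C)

ω ≈ 8.49×10^5 rad/s

ω = qB/m = (2×1.60×10^-19)(0.0133) / (5.01×10^-27) = 8.49×10^5 rad/s.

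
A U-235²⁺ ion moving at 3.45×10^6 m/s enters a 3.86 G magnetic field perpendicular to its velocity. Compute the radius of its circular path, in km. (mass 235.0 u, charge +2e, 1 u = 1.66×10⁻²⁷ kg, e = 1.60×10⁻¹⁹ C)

The magnetic force provides the centripetal force: qvB = mv²/r, so r = mv/(qB).
r = (3.90×10^-25 kg)(3.45×10^6 m/s) / [(2×1.60×10^-19 C)(3.86×10^-4 T)] = 1.09×10^4 m.

r ≈ 10.9 km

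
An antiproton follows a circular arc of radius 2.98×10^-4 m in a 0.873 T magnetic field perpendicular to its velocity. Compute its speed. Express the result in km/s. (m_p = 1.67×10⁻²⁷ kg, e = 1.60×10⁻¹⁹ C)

From qvB = mv²/r, v = qBr/m.
v = (1×1.60×10^-19)(0.873)(2.98×10^-4) / (1.67×10^-27) = 2.49×10^4 m/s.

v ≈ 24.9 km/s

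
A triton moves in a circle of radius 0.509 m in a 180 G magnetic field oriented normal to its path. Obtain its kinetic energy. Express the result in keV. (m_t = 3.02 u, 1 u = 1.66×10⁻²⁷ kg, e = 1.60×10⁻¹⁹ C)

v = qBr/m = (1×1.60×10^-19)(0.0180)(0.509) / (5.01×10^-27) = 2.92×10^5 m/s.
K = ½mv² = 0.5·(5.01×10^-27)·(2.92×10^5)² = 2.14×10^-16 J = 1.34 keV.

K ≈ 1.34 keV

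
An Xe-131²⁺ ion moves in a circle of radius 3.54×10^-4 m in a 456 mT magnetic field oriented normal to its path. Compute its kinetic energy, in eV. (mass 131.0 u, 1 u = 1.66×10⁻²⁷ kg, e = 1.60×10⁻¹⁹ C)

v = qBr/m = (2×1.60×10^-19)(0.456)(3.54×10^-4) / (2.17×10^-25) = 238 m/s.
K = ½mv² = 0.5·(2.17×10^-25)·(238)² = 6.14×10^-21 J = 0.0383 eV.

K ≈ 0.0383 eV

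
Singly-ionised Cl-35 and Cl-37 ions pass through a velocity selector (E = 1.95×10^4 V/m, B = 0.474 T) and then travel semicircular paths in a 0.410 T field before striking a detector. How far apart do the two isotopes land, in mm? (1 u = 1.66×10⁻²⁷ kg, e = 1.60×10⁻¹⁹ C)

Δd ≈ 4.16 mm

Both emerge at v = E/B₁ = 4.11×10^4 m/s.
r = mv/(qB₂), so r₁ = 0.03644 m and r₂ = 0.03852 m, giving Δr = 2.08×10^-3 m.
After a semicircle each ion lands a diameter 2r from the entry slit, so the separation is 2Δr = 4.16×10^-3 m.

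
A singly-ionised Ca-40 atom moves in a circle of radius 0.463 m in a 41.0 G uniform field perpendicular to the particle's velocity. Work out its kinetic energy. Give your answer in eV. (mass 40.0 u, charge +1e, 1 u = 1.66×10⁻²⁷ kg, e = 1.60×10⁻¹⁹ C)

v = qBr/m = (1×1.60×10^-19)(4.10×10^-3)(0.463) / (6.64×10^-26) = 4570 m/s.
K = ½mv² = 0.5·(6.64×10^-26)·(4570)² = 6.95×10^-19 J = 4.34 eV.

K ≈ 4.34 eV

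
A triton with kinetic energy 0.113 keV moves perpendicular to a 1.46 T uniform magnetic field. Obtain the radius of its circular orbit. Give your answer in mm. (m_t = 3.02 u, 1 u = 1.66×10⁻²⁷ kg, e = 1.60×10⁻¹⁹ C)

r ≈ 1.82 mm

Convert the energy: K = 0.113 keV = 1.81×10^-17 J.
v = √(2K/m) = √(2·1.81×10^-17/5.01×10^-27) = 8.49×10^4 m/s.
r = mv/(qB) = (5.01×10^-27)(8.49×10^4) / [(1×1.60×10^-19)(1.46)] = 1.82×10^-3 m.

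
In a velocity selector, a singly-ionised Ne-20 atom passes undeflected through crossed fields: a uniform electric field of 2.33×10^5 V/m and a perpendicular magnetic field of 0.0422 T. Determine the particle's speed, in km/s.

v ≈ 5520 km/s

For zero net force, qE = qvB, so v = E/B.
v = (2.33×10^5) / (0.0422) = 5.52×10^6 m/s.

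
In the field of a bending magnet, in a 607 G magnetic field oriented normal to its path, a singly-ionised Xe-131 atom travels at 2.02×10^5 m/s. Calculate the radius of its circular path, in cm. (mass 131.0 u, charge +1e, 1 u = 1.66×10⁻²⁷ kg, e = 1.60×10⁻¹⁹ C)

The magnetic force provides the centripetal force: qvB = mv²/r, so r = mv/(qB).
r = (2.17×10^-25 kg)(2.02×10^5 m/s) / [(1×1.60×10^-19 C)(0.0607 T)] = 4.52 m.

r ≈ 452 cm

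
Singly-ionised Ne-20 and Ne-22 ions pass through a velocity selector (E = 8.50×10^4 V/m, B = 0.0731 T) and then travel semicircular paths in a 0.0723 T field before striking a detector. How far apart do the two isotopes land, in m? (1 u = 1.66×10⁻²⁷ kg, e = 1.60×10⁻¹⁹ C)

Δd ≈ 0.667 m

Both emerge at v = E/B₁ = 1.16×10^6 m/s.
r = mv/(qB₂), so r₁ = 3.337 m and r₂ = 3.671 m, giving Δr = 0.334 m.
After a semicircle each ion lands a diameter 2r from the entry slit, so the separation is 2Δr = 0.667 m.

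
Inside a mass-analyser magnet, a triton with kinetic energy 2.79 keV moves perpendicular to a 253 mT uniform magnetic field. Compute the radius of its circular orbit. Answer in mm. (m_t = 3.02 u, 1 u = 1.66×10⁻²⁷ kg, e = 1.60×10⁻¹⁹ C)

r ≈ 52.3 mm

Convert the energy: K = 2.79 keV = 4.46×10^-16 J.
v = √(2K/m) = √(2·4.46×10^-16/5.01×10^-27) = 4.22×10^5 m/s.
r = mv/(qB) = (5.01×10^-27)(4.22×10^5) / [(1×1.60×10^-19)(0.253)] = 0.0523 m.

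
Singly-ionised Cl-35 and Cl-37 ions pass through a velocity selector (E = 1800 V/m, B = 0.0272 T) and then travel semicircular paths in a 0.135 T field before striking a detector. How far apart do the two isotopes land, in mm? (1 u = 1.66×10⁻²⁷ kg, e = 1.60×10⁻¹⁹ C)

Δd ≈ 20.3 mm

Both emerge at v = E/B₁ = 6.62×10^4 m/s.
r = mv/(qB₂), so r₁ = 0.1780 m and r₂ = 0.1882 m, giving Δr = 0.0102 m.
After a semicircle each ion lands a diameter 2r from the entry slit, so the separation is 2Δr = 0.0203 m.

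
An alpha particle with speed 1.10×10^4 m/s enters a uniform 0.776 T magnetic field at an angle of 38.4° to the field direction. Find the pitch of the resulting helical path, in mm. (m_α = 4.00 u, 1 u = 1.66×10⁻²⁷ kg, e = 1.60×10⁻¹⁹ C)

The velocity component along B is v∥ = v cos38.4° = 8620 m/s.
The cyclotron period T = 2πm/(qB) = 1.68×10^-7 s is set by m, q, B alone.
Pitch = v∥·T = (8620)(1.68×10^-7) = 1.45×10^-3 m.

pitch ≈ 1.45 mm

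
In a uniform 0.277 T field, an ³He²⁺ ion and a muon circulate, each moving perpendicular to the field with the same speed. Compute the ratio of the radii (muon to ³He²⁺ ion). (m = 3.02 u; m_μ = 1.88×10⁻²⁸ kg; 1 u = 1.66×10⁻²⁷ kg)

ratio ≈ 0.0750

r = mv/(qB) ⇒ at equal v, r ∝ m/q.
r_{muon}/r_{³He²⁺ ion} = 0.0750.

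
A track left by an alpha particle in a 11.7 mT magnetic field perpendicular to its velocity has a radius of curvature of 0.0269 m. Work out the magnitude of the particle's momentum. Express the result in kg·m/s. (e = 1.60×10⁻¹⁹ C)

p ≈ 1.01×10^-22 kg·m/s

Since qvB = mv²/r, the momentum p = mv = qBr.
p = (2×1.60×10^-19)(0.0117)(0.0269) = 1.01×10^-22 kg·m/s.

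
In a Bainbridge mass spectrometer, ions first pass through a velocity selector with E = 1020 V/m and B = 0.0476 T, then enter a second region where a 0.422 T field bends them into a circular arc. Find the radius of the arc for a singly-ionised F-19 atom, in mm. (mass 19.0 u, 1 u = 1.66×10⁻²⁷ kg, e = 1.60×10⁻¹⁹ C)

r ≈ 10.0 mm

The selector passes v = E/B = 1020/0.0476 = 2.14×10^4 m/s.
In the deflection region, r = mv/(qB₂) = (3.15×10^-26)(2.14×10^4) / [(1×1.60×10^-19)(0.422)] = 0.0100 m.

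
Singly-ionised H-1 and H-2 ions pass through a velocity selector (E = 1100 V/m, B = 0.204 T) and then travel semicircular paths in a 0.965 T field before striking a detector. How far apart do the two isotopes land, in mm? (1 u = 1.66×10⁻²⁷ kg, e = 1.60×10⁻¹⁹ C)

Δd ≈ 0.116 mm

Both emerge at v = E/B₁ = 5390 m/s.
r = mv/(qB₂), so r₁ = 5.797×10^-5 m and r₂ = 1.159×10^-4 m, giving Δr = 5.80×10^-5 m.
After a semicircle each ion lands a diameter 2r from the entry slit, so the separation is 2Δr = 1.16×10^-4 m.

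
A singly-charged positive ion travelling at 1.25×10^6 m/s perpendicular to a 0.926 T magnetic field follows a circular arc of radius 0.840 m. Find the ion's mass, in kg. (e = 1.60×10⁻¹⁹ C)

qvB = mv²/r ⇒ m = qBr/v.
m = (1×1.60×10^-19)(0.926)(0.840) / (1.25×10^6) = 9.96×10^-26 kg.

m ≈ 9.96×10^-26 kg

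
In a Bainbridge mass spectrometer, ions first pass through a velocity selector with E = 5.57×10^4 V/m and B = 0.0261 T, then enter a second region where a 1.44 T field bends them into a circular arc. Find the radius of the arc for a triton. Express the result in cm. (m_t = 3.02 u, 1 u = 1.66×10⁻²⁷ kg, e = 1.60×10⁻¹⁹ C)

The selector passes v = E/B = 5.57×10^4/0.0261 = 2.13×10^6 m/s.
In the deflection region, r = mv/(qB₂) = (5.01×10^-27)(2.13×10^6) / [(1×1.60×10^-19)(1.44)] = 0.0464 m.

r ≈ 4.64 cm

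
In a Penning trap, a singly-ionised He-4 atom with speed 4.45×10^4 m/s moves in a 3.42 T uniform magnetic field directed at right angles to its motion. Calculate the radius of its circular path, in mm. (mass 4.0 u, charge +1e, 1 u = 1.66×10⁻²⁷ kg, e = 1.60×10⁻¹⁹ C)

The magnetic force provides the centripetal force: qvB = mv²/r, so r = mv/(qB).
r = (6.64×10^-27 kg)(4.45×10^4 m/s) / [(1×1.60×10^-19 C)(3.42 T)] = 5.40×10^-4 m.

r ≈ 0.540 mm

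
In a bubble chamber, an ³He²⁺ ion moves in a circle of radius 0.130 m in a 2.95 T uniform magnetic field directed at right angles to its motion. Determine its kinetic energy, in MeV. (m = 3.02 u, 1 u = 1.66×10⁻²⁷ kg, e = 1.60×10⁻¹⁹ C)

v = qBr/m = (2×1.60×10^-19)(2.95)(0.130) / (5.01×10^-27) = 2.45×10^7 m/s.
K = ½mv² = 0.5·(5.01×10^-27)·(2.45×10^7)² = 1.50×10^-12 J = 9.39 MeV.

K ≈ 9.39 MeV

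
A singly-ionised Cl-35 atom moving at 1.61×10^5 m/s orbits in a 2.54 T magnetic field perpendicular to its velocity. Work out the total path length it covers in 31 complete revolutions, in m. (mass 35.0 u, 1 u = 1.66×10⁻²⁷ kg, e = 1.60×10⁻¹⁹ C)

L ≈ 4.48 m

r = mv/(qB) = 0.0230 m, so one revolution covers 2πr = 0.145 m.
In 31 revolutions: L = 31·2πr = 4.48 m.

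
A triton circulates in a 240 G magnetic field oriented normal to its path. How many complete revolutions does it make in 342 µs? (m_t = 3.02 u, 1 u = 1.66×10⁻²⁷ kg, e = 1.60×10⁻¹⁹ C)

N = 41

T = 2πm/(qB) = 2π(5.0132×10^-27) / [(1×1.60×10^-19)(0.0240)] = 8.2028×10^-6 s.
N = t/T = 3.42×10^-4 / 8.2028×10^-6 ≈ 41.69, so 41 complete revolutions.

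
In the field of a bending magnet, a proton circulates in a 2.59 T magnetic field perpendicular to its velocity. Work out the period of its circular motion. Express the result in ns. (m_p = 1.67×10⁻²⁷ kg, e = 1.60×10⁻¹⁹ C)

T ≈ 25.3 ns

The cyclotron period is independent of speed: T = 2πm/(qB).
T = 2π(1.67×10^-27) / [(1×1.60×10^-19)(2.59)] = 2.53×10^-8 s.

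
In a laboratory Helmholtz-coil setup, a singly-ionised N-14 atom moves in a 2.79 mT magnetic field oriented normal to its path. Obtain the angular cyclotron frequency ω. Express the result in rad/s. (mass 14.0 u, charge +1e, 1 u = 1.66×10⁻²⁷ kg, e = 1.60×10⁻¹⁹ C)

ω = qB/m = (1×1.60×10^-19)(2.79×10^-3) / (2.32×10^-26) = 1.92×10^4 rad/s.

ω ≈ 1.92×10^4 rad/s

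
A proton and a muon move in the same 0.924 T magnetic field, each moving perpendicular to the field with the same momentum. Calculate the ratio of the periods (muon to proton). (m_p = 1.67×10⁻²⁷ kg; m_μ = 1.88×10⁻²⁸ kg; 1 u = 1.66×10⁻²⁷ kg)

ratio ≈ 0.113

T = 2πm/(qB) is independent of speed, so T₂/T₁ = (m₂/q₂)/(m₁/q₁).
T_{muon}/T_{proton} = (1.88×10^-28/1e) / (1.67×10^-27/1e) = 0.113.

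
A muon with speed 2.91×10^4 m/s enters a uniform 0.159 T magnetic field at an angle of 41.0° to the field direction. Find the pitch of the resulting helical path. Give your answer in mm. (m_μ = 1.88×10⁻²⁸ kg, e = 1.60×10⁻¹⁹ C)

The velocity component along B is v∥ = v cos41.0° = 2.20×10^4 m/s.
The cyclotron period T = 2πm/(qB) = 4.64×10^-8 s is set by m, q, B alone.
Pitch = v∥·T = (2.20×10^4)(4.64×10^-8) = 1.02×10^-3 m.

pitch ≈ 1.02 mm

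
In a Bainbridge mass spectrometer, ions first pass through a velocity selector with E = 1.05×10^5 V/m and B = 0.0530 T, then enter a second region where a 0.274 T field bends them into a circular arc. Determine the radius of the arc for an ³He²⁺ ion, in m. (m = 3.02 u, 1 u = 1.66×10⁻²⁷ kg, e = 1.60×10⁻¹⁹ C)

The selector passes v = E/B = 1.05×10^5/0.0530 = 1.98×10^6 m/s.
In the deflection region, r = mv/(qB₂) = (5.01×10^-27)(1.98×10^6) / [(2×1.60×10^-19)(0.274)] = 0.113 m.

r ≈ 0.113 m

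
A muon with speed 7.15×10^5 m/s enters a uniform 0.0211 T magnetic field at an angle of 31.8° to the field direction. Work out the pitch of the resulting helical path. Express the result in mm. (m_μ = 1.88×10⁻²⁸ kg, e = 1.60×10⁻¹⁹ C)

pitch ≈ 213 mm

The velocity component along B is v∥ = v cos31.8° = 6.08×10^5 m/s.
The cyclotron period T = 2πm/(qB) = 3.50×10^-7 s is set by m, q, B alone.
Pitch = v∥·T = (6.08×10^5)(3.50×10^-7) = 0.213 m.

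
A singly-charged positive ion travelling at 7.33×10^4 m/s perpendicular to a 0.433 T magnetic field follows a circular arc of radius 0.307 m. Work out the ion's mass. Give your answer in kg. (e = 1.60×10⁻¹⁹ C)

qvB = mv²/r ⇒ m = qBr/v.
m = (1×1.60×10^-19)(0.433)(0.307) / (7.33×10^4) = 2.90×10^-25 kg.

m ≈ 2.90×10^-25 kg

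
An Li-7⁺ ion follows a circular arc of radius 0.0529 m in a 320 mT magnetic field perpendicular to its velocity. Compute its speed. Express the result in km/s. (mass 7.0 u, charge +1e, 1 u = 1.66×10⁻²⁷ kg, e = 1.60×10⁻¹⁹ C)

From qvB = mv²/r, v = qBr/m.
v = (1×1.60×10^-19)(0.320)(0.0529) / (1.16×10^-26) = 2.33×10^5 m/s.

v ≈ 233 km/s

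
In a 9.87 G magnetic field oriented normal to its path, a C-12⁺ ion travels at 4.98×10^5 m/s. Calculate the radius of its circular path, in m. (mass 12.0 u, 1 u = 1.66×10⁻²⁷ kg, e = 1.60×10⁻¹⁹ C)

The magnetic force provides the centripetal force: qvB = mv²/r, so r = mv/(qB).
r = (1.99×10^-26 kg)(4.98×10^5 m/s) / [(1×1.60×10^-19 C)(9.87×10^-4 T)] = 62.8 m.

r ≈ 62.8 m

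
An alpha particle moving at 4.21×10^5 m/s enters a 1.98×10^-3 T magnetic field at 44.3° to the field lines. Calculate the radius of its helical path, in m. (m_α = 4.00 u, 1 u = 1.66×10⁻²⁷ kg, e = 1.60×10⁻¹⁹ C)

Only the perpendicular component v⊥ = v sin44.3° = 2.94×10^5 m/s is bent by the field.
r = m v⊥ /(qB) = (6.64×10^-27)(2.94×10^5) / [(2×1.60×10^-19)(1.98×10^-3)] = 3.08 m.

r ≈ 3.08 m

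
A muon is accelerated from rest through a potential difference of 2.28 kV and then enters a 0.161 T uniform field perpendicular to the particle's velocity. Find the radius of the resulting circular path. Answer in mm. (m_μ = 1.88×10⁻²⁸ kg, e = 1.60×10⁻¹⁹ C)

r ≈ 14.4 mm

The kinetic energy gained is K = qV = (1×1.60×10^-19)(2280) = 3.65×10^-16 J.
v = √(2K/m) = 1.97×10^6 m/s.
r = mv/(qB) = (1.88×10^-28)(1.97×10^6) / [(1×1.60×10^-19)(0.161)] = 0.0144 m.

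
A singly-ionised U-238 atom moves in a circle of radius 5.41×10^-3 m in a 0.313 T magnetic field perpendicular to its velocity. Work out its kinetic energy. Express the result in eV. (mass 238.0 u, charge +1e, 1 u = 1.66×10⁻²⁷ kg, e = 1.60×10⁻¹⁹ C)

v = qBr/m = (1×1.60×10^-19)(0.313)(5.41×10^-3) / (3.95×10^-25) = 686 m/s.
K = ½mv² = 0.5·(3.95×10^-25)·(686)² = 9.29×10^-20 J = 0.581 eV.

K ≈ 0.581 eV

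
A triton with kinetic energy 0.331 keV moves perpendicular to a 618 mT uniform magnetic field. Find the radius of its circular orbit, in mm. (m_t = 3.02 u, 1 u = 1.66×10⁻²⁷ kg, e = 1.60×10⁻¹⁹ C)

r ≈ 7.37 mm

Convert the energy: K = 0.331 keV = 5.30×10^-17 J.
v = √(2K/m) = √(2·5.30×10^-17/5.01×10^-27) = 1.45×10^5 m/s.
r = mv/(qB) = (5.01×10^-27)(1.45×10^5) / [(1×1.60×10^-19)(0.618)] = 7.37×10^-3 m.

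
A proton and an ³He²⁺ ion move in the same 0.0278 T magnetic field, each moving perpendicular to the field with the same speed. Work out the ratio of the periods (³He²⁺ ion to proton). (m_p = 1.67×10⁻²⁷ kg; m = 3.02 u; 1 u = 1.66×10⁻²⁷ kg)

ratio ≈ 1.50

T = 2πm/(qB) is independent of speed, so T₂/T₁ = (m₂/q₂)/(m₁/q₁).
T_{³He²⁺ ion}/T_{proton} = (5.01×10^-27/2e) / (1.67×10^-27/1e) = 1.50.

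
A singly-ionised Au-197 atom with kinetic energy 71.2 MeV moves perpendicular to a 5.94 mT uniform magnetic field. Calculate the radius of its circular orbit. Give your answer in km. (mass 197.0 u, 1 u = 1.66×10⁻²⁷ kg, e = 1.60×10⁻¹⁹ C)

r ≈ 2.87 km

Convert the energy: K = 71.2 MeV = 1.14×10^-11 J.
v = √(2K/m) = √(2·1.14×10^-11/3.27×10^-25) = 8.35×10^6 m/s.
r = mv/(qB) = (3.27×10^-25)(8.35×10^6) / [(1×1.60×10^-19)(5.94×10^-3)] = 2870 m.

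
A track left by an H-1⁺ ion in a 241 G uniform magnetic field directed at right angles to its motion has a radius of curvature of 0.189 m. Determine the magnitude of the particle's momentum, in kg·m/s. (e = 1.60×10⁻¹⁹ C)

Since qvB = mv²/r, the momentum p = mv = qBr.
p = (1×1.60×10^-19)(0.0241)(0.189) = 7.29×10^-22 kg·m/s.

p ≈ 7.29×10^-22 kg·m/s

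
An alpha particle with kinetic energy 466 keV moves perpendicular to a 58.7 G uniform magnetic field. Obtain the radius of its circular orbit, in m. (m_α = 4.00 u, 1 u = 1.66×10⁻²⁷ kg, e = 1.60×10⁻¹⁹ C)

Convert the energy: K = 466 keV = 7.46×10^-14 J.
v = √(2K/m) = √(2·7.46×10^-14/6.64×10^-27) = 4.74×10^6 m/s.
r = mv/(qB) = (6.64×10^-27)(4.74×10^6) / [(2×1.60×10^-19)(5.87×10^-3)] = 16.8 m.

r ≈ 16.8 m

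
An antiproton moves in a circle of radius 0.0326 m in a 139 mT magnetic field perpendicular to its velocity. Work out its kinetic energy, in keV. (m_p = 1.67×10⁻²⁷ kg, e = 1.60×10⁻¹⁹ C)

K ≈ 0.984 keV

v = qBr/m = (1×1.60×10^-19)(0.139)(0.0326) / (1.67×10^-27) = 4.34×10^5 m/s.
K = ½mv² = 0.5·(1.67×10^-27)·(4.34×10^5)² = 1.57×10^-16 J = 0.984 keV.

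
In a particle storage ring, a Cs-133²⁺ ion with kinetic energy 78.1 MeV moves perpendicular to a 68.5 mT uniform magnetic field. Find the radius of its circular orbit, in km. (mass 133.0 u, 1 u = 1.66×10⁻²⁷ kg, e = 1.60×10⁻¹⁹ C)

r ≈ 0.107 km

Convert the energy: K = 78.1 MeV = 1.25×10^-11 J.
v = √(2K/m) = √(2·1.25×10^-11/2.21×10^-25) = 1.06×10^7 m/s.
r = mv/(qB) = (2.21×10^-25)(1.06×10^7) / [(2×1.60×10^-19)(0.0685)] = 107 m.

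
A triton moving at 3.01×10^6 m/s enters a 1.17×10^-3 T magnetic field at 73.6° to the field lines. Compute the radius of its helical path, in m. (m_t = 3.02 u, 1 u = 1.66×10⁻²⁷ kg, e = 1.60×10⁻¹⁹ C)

r ≈ 77.3 m

Only the perpendicular component v⊥ = v sin73.6° = 2.89×10^6 m/s is bent by the field.
r = m v⊥ /(qB) = (5.01×10^-27)(2.89×10^6) / [(1×1.60×10^-19)(1.17×10^-3)] = 77.3 m.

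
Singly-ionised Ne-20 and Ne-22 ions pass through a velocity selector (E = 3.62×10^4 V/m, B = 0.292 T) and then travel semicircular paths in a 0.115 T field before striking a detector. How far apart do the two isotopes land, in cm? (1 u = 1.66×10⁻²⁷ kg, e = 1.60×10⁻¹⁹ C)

Δd ≈ 4.47 cm

Both emerge at v = E/B₁ = 1.24×10^5 m/s.
r = mv/(qB₂), so r₁ = 0.2237 m and r₂ = 0.2461 m, giving Δr = 0.0224 m.
After a semicircle each ion lands a diameter 2r from the entry slit, so the separation is 2Δr = 0.0447 m.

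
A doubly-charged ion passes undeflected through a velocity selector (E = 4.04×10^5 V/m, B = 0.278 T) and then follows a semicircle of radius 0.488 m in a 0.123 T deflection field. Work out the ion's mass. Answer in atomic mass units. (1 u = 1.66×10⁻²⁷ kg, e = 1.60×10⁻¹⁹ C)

m ≈ 7.96 u

v = E/B₁ = 1.45×10^6 m/s.
From r = mv/(qB₂), m = qB₂r/v = (2×1.60×10^-19)(0.123)(0.488) / (1.45×10^6) = 1.32×10^-26 kg.
In atomic mass units: m = 1.32×10^-26 / 1.66×10^-27 = 7.96 u.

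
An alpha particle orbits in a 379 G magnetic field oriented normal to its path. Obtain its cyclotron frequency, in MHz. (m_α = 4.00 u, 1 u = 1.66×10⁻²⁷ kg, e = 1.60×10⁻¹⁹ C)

f = qB/(2πm) = (2×1.60×10^-19)(0.0379) / [2π(6.64×10^-27)] = 2.91×10^5 Hz.

f ≈ 0.291 MHz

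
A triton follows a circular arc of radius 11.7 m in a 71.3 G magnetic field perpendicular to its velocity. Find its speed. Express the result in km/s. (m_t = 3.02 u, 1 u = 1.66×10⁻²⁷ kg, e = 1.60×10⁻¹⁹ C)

v ≈ 2660 km/s

From qvB = mv²/r, v = qBr/m.
v = (1×1.60×10^-19)(7.13×10^-3)(11.7) / (5.01×10^-27) = 2.66×10^6 m/s.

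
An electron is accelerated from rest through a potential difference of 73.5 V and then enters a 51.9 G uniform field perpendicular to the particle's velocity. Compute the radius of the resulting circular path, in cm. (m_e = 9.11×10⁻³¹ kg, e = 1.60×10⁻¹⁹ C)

r ≈ 0.557 cm

The kinetic energy gained is K = qV = (1×1.60×10^-19)(73.5) = 1.18×10^-17 J.
v = √(2K/m) = 5.08×10^6 m/s.
r = mv/(qB) = (9.11×10^-31)(5.08×10^6) / [(1×1.60×10^-19)(5.19×10^-3)] = 5.57×10^-3 m.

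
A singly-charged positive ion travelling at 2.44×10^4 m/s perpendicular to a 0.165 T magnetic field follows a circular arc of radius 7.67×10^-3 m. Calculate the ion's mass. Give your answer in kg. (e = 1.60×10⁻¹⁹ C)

qvB = mv²/r ⇒ m = qBr/v.
m = (1×1.60×10^-19)(0.165)(7.67×10^-3) / (2.44×10^4) = 8.30×10^-27 kg.

m ≈ 8.30×10^-27 kg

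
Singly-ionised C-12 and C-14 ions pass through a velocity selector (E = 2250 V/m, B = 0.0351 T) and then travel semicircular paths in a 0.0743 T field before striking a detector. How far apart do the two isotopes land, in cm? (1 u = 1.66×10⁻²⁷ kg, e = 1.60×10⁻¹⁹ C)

Δd ≈ 3.58 cm

Both emerge at v = E/B₁ = 6.41×10^4 m/s.
r = mv/(qB₂), so r₁ = 0.1074 m and r₂ = 0.1253 m, giving Δr = 0.0179 m.
After a semicircle each ion lands a diameter 2r from the entry slit, so the separation is 2Δr = 0.0358 m.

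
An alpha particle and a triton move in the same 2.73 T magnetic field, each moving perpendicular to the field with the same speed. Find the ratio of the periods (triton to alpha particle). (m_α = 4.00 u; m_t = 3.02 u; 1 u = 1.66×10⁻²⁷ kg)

T = 2πm/(qB) is independent of speed, so T₂/T₁ = (m₂/q₂)/(m₁/q₁).
T_{triton}/T_{alpha particle} = (5.01×10^-27/1e) / (6.64×10^-27/2e) = 1.51.

ratio ≈ 1.51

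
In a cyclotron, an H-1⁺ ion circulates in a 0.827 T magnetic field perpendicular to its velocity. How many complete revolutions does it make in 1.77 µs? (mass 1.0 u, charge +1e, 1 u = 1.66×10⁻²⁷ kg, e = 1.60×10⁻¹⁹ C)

T = 2πm/(qB) = 2π(1.66×10^-27) / [(1×1.60×10^-19)(0.827)] = 7.8825×10^-8 s.
N = t/T = 1.77×10^-6 / 7.8825×10^-8 ≈ 22.45, so 22 complete revolutions.

N = 22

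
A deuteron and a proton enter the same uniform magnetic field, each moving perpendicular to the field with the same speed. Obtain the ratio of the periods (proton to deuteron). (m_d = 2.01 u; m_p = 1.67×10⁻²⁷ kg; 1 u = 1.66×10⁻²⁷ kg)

ratio ≈ 0.501

T = 2πm/(qB) is independent of speed, so T₂/T₁ = (m₂/q₂)/(m₁/q₁).
T_{proton}/T_{deuteron} = (1.67×10^-27/1e) / (3.34×10^-27/1e) = 0.501.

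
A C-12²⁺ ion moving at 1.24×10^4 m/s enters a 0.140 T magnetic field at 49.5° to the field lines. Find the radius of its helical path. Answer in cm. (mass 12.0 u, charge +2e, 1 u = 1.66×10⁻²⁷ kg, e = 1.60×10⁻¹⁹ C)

Only the perpendicular component v⊥ = v sin49.5° = 9430 m/s is bent by the field.
r = m v⊥ /(qB) = (1.99×10^-26)(9430) / [(2×1.60×10^-19)(0.140)] = 4.19×10^-3 m.

r ≈ 0.419 cm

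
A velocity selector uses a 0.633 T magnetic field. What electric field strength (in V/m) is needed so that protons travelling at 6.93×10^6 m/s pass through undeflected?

E ≈ 4.39×10^6 V/m

qE = qvB ⇒ E = vB = (6.93×10^6)(0.633) = 4.39×10^6 V/m.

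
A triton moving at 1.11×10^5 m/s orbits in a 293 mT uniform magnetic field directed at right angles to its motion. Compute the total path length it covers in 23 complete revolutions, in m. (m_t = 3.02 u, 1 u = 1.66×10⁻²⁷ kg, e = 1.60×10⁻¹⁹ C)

r = mv/(qB) = 0.0119 m, so one revolution covers 2πr = 0.0746 m.
In 23 revolutions: L = 23·2πr = 1.72 m.

L ≈ 1.72 m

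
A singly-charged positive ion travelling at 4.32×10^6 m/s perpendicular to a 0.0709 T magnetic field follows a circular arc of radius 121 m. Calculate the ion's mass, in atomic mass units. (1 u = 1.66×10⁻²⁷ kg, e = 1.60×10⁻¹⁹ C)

m ≈ 191 u

qvB = mv²/r ⇒ m = qBr/v.
m = (1×1.60×10^-19)(0.0709)(121) / (4.32×10^6) = 3.18×10^-25 kg = 191 u.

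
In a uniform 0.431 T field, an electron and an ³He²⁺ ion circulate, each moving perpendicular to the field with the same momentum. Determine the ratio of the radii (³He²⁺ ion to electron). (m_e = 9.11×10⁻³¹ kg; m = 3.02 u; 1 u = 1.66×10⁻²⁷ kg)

ratio ≈ 0.500

r = p/(qB) ⇒ at equal p, r ∝ 1/q.
r_{³He²⁺ ion}/r_{electron} = 0.500.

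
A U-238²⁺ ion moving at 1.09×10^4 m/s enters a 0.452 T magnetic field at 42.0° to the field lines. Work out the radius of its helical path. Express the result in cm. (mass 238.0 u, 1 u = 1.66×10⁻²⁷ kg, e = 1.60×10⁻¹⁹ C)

r ≈ 1.99 cm

Only the perpendicular component v⊥ = v sin42.0° = 7290 m/s is bent by the field.
r = m v⊥ /(qB) = (3.95×10^-25)(7290) / [(2×1.60×10^-19)(0.452)] = 0.0199 m.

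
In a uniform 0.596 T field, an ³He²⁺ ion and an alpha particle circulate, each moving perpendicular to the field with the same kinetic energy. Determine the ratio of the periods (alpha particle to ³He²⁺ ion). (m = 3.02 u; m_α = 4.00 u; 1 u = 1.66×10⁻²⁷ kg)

ratio ≈ 1.32

T = 2πm/(qB) is independent of speed, so T₂/T₁ = (m₂/q₂)/(m₁/q₁).
T_{alpha particle}/T_{³He²⁺ ion} = (6.64×10^-27/2e) / (5.01×10^-27/2e) = 1.32.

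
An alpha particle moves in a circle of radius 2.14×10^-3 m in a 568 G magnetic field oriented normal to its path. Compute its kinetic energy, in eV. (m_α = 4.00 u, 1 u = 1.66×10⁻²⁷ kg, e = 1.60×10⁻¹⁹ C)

v = qBr/m = (2×1.60×10^-19)(0.0568)(2.14×10^-3) / (6.64×10^-27) = 5860 m/s.
K = ½mv² = 0.5·(6.64×10^-27)·(5860)² = 1.14×10^-19 J = 0.712 eV.

K ≈ 0.712 eV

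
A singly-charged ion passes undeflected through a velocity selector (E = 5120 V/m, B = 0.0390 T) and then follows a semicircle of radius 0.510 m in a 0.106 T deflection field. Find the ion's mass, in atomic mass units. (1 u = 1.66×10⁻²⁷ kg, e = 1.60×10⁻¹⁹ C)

v = E/B₁ = 1.31×10^5 m/s.
From r = mv/(qB₂), m = qB₂r/v = (1×1.60×10^-19)(0.106)(0.510) / (1.31×10^5) = 6.59×10^-26 kg.
In atomic mass units: m = 6.59×10^-26 / 1.66×10^-27 = 39.7 u.

m ≈ 39.7 u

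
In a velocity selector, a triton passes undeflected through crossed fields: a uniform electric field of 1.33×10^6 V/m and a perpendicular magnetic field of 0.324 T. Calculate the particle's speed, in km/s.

For zero net force, qE = qvB, so v = E/B.
v = (1.33×10^6) / (0.324) = 4.10×10^6 m/s.

v ≈ 4100 km/s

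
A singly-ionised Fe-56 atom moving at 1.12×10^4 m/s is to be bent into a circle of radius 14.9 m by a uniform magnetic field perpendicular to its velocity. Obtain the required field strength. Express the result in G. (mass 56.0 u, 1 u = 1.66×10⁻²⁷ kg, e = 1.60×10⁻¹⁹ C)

B ≈ 4.37 G

qvB = mv²/r gives B = mv/(qr).
B = (9.30×10^-26)(1.12×10^4) / [(1×1.60×10^-19)(14.9)] = 4.37×10^-4 T.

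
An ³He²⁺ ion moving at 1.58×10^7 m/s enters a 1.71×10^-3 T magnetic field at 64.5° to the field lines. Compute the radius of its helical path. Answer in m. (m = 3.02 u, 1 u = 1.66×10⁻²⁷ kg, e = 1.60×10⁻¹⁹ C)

r ≈ 131 m

Only the perpendicular component v⊥ = v sin64.5° = 1.43×10^7 m/s is bent by the field.
r = m v⊥ /(qB) = (5.01×10^-27)(1.43×10^7) / [(2×1.60×10^-19)(1.71×10^-3)] = 131 m.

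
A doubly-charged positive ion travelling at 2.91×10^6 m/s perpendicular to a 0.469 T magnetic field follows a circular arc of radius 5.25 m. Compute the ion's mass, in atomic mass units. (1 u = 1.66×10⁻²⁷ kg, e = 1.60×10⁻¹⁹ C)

qvB = mv²/r ⇒ m = qBr/v.
m = (2×1.60×10^-19)(0.469)(5.25) / (2.91×10^6) = 2.71×10^-25 kg = 163 u.

m ≈ 163 u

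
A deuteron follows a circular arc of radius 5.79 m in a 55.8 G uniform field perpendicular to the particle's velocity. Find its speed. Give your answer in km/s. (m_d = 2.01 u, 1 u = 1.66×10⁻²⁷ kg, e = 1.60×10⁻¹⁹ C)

v ≈ 1550 km/s

From qvB = mv²/r, v = qBr/m.
v = (1×1.60×10^-19)(5.58×10^-3)(5.79) / (3.34×10^-27) = 1.55×10^6 m/s.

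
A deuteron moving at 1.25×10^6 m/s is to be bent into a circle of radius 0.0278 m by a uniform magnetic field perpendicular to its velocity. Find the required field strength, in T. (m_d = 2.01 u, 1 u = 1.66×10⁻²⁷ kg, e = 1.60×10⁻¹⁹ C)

B ≈ 0.938 T

qvB = mv²/r gives B = mv/(qr).
B = (3.34×10^-27)(1.25×10^6) / [(1×1.60×10^-19)(0.0278)] = 0.938 T.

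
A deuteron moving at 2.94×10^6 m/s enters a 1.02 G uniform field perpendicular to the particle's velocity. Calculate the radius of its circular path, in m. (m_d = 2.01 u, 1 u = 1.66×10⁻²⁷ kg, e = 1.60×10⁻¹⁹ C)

The magnetic force provides the centripetal force: qvB = mv²/r, so r = mv/(qB).
r = (3.34×10^-27 kg)(2.94×10^6 m/s) / [(1×1.60×10^-19 C)(1.02×10^-4 T)] = 601 m.

r ≈ 601 m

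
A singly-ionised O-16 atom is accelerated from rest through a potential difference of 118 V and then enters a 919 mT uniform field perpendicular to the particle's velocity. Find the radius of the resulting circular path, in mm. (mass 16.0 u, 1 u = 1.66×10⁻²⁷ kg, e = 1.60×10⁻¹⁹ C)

The kinetic energy gained is K = qV = (1×1.60×10^-19)(118) = 1.89×10^-17 J.
v = √(2K/m) = 3.77×10^4 m/s.
r = mv/(qB) = (2.66×10^-26)(3.77×10^4) / [(1×1.60×10^-19)(0.919)] = 6.81×10^-3 m.

r ≈ 6.81 mm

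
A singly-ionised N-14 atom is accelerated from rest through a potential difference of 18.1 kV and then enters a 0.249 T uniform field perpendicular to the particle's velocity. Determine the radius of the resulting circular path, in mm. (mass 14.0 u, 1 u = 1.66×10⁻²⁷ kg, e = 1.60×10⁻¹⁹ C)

The kinetic energy gained is K = qV = (1×1.60×10^-19)(1.81×10^4) = 2.90×10^-15 J.
v = √(2K/m) = 4.99×10^5 m/s.
r = mv/(qB) = (2.32×10^-26)(4.99×10^5) / [(1×1.60×10^-19)(0.249)] = 0.291 m.

r ≈ 291 mm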